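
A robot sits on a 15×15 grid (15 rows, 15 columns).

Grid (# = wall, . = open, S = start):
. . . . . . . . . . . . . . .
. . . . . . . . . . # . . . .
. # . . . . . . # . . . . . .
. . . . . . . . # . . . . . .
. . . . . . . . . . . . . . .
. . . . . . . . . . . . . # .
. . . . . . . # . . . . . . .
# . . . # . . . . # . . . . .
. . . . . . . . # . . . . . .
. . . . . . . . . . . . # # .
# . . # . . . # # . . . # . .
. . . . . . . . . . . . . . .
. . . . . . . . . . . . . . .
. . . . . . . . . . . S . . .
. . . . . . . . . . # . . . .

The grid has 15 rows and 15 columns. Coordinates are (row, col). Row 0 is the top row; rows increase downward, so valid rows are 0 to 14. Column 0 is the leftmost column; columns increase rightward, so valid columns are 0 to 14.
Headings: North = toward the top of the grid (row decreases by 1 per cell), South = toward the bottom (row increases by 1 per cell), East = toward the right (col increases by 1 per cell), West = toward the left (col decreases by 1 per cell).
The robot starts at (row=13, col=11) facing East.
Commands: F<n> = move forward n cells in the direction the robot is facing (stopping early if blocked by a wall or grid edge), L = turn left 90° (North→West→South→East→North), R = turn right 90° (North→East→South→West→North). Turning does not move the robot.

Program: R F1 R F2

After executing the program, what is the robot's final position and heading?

Start: (row=13, col=11), facing East
  R: turn right, now facing South
  F1: move forward 1, now at (row=14, col=11)
  R: turn right, now facing West
  F2: move forward 0/2 (blocked), now at (row=14, col=11)
Final: (row=14, col=11), facing West

Answer: Final position: (row=14, col=11), facing West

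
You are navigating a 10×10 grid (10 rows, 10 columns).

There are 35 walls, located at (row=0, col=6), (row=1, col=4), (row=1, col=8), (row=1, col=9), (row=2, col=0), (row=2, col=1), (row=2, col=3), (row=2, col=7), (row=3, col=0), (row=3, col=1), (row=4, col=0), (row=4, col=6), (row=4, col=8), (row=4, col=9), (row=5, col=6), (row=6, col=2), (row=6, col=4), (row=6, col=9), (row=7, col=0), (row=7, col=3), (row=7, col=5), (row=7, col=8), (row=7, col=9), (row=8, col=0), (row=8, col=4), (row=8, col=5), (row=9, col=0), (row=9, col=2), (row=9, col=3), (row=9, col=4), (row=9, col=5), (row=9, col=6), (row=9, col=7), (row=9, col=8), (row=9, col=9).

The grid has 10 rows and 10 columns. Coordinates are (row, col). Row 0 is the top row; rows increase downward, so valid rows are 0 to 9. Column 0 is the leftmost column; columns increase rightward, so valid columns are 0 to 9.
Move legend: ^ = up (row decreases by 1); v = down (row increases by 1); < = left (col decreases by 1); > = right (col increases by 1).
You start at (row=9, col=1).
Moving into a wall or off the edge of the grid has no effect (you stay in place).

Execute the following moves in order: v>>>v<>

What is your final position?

Start: (row=9, col=1)
  v (down): blocked, stay at (row=9, col=1)
  [×3]> (right): blocked, stay at (row=9, col=1)
  v (down): blocked, stay at (row=9, col=1)
  < (left): blocked, stay at (row=9, col=1)
  > (right): blocked, stay at (row=9, col=1)
Final: (row=9, col=1)

Answer: Final position: (row=9, col=1)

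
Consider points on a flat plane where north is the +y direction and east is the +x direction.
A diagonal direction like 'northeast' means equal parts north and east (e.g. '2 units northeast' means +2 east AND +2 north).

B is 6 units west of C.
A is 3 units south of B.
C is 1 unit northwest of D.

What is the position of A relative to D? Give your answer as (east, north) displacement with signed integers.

Place D at the origin (east=0, north=0).
  C is 1 unit northwest of D: delta (east=-1, north=+1); C at (east=-1, north=1).
  B is 6 units west of C: delta (east=-6, north=+0); B at (east=-7, north=1).
  A is 3 units south of B: delta (east=+0, north=-3); A at (east=-7, north=-2).
Therefore A relative to D: (east=-7, north=-2).

Answer: A is at (east=-7, north=-2) relative to D.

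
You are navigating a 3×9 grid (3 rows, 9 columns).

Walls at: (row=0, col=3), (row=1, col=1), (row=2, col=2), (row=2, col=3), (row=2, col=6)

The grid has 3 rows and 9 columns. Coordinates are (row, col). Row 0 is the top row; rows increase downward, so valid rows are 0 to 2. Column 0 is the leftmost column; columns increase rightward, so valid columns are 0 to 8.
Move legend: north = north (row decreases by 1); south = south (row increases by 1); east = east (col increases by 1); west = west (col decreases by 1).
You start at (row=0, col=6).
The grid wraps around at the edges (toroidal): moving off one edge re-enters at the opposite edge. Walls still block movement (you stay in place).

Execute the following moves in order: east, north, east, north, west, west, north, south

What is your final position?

Start: (row=0, col=6)
  east (east): (row=0, col=6) -> (row=0, col=7)
  north (north): (row=0, col=7) -> (row=2, col=7)
  east (east): (row=2, col=7) -> (row=2, col=8)
  north (north): (row=2, col=8) -> (row=1, col=8)
  west (west): (row=1, col=8) -> (row=1, col=7)
  west (west): (row=1, col=7) -> (row=1, col=6)
  north (north): (row=1, col=6) -> (row=0, col=6)
  south (south): (row=0, col=6) -> (row=1, col=6)
Final: (row=1, col=6)

Answer: Final position: (row=1, col=6)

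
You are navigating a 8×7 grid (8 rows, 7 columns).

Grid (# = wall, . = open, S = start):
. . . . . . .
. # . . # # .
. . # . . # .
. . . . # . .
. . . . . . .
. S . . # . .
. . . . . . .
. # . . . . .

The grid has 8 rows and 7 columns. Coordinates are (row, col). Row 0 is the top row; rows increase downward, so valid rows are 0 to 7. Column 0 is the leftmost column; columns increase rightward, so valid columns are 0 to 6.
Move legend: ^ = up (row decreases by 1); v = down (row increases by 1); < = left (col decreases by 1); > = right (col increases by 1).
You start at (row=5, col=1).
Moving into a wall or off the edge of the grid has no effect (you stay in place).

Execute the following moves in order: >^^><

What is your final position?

Start: (row=5, col=1)
  > (right): (row=5, col=1) -> (row=5, col=2)
  ^ (up): (row=5, col=2) -> (row=4, col=2)
  ^ (up): (row=4, col=2) -> (row=3, col=2)
  > (right): (row=3, col=2) -> (row=3, col=3)
  < (left): (row=3, col=3) -> (row=3, col=2)
Final: (row=3, col=2)

Answer: Final position: (row=3, col=2)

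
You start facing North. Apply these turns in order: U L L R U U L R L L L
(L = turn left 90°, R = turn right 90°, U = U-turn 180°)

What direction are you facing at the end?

Start: North
  U (U-turn (180°)) -> South
  L (left (90° counter-clockwise)) -> East
  L (left (90° counter-clockwise)) -> North
  R (right (90° clockwise)) -> East
  U (U-turn (180°)) -> West
  U (U-turn (180°)) -> East
  L (left (90° counter-clockwise)) -> North
  R (right (90° clockwise)) -> East
  L (left (90° counter-clockwise)) -> North
  L (left (90° counter-clockwise)) -> West
  L (left (90° counter-clockwise)) -> South
Final: South

Answer: Final heading: South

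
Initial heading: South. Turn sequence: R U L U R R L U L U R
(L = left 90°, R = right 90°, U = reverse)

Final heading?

Answer: Final heading: West

Derivation:
Start: South
  R (right (90° clockwise)) -> West
  U (U-turn (180°)) -> East
  L (left (90° counter-clockwise)) -> North
  U (U-turn (180°)) -> South
  R (right (90° clockwise)) -> West
  R (right (90° clockwise)) -> North
  L (left (90° counter-clockwise)) -> West
  U (U-turn (180°)) -> East
  L (left (90° counter-clockwise)) -> North
  U (U-turn (180°)) -> South
  R (right (90° clockwise)) -> West
Final: West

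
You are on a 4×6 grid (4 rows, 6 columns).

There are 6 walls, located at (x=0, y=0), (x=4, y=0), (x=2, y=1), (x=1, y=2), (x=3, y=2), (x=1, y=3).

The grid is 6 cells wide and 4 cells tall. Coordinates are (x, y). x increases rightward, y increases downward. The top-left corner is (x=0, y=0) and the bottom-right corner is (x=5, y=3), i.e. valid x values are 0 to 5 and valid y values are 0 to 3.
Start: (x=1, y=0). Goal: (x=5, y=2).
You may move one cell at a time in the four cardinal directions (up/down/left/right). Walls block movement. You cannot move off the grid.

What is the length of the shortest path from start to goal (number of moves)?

Answer: Shortest path length: 6

Derivation:
BFS from (x=1, y=0) until reaching (x=5, y=2):
  Distance 0: (x=1, y=0)
  Distance 1: (x=2, y=0), (x=1, y=1)
  Distance 2: (x=3, y=0), (x=0, y=1)
  Distance 3: (x=3, y=1), (x=0, y=2)
  Distance 4: (x=4, y=1), (x=0, y=3)
  Distance 5: (x=5, y=1), (x=4, y=2)
  Distance 6: (x=5, y=0), (x=5, y=2), (x=4, y=3)  <- goal reached here
One shortest path (6 moves): (x=1, y=0) -> (x=2, y=0) -> (x=3, y=0) -> (x=3, y=1) -> (x=4, y=1) -> (x=5, y=1) -> (x=5, y=2)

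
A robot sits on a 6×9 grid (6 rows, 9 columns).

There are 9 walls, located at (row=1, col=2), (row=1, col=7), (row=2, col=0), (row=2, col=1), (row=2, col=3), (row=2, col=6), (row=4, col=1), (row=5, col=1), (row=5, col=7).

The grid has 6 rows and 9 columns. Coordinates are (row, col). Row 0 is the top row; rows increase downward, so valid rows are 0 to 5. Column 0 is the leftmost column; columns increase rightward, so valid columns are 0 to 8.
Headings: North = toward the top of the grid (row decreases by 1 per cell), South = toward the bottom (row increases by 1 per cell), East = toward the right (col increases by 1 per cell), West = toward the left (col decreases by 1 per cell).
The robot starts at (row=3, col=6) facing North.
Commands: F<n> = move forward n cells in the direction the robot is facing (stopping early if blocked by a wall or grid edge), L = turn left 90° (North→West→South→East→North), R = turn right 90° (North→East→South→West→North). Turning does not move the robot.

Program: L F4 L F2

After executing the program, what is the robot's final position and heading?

Start: (row=3, col=6), facing North
  L: turn left, now facing West
  F4: move forward 4, now at (row=3, col=2)
  L: turn left, now facing South
  F2: move forward 2, now at (row=5, col=2)
Final: (row=5, col=2), facing South

Answer: Final position: (row=5, col=2), facing South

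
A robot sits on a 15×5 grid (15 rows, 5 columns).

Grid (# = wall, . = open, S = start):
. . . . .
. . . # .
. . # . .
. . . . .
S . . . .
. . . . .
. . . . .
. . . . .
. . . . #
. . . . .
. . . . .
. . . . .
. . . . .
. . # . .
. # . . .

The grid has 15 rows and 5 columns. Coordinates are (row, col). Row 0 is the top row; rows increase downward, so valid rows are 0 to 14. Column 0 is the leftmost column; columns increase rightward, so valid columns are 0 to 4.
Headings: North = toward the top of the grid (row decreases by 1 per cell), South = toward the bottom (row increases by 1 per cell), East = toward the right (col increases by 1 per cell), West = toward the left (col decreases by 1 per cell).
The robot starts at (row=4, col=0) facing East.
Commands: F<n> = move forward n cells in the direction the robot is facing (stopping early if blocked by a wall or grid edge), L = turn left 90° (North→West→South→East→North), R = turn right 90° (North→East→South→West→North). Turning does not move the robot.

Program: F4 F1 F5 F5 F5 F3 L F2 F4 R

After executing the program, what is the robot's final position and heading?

Answer: Final position: (row=0, col=4), facing East

Derivation:
Start: (row=4, col=0), facing East
  F4: move forward 4, now at (row=4, col=4)
  F1: move forward 0/1 (blocked), now at (row=4, col=4)
  [×3]F5: move forward 0/5 (blocked), now at (row=4, col=4)
  F3: move forward 0/3 (blocked), now at (row=4, col=4)
  L: turn left, now facing North
  F2: move forward 2, now at (row=2, col=4)
  F4: move forward 2/4 (blocked), now at (row=0, col=4)
  R: turn right, now facing East
Final: (row=0, col=4), facing East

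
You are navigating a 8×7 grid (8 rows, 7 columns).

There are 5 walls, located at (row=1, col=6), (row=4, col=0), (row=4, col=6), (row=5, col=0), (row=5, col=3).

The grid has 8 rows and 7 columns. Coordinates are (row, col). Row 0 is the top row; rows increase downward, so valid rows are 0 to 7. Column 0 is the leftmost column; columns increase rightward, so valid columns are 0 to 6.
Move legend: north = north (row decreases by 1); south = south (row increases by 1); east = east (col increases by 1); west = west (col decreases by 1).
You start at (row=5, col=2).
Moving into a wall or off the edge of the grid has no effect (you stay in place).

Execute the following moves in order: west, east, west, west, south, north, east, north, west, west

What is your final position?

Start: (row=5, col=2)
  west (west): (row=5, col=2) -> (row=5, col=1)
  east (east): (row=5, col=1) -> (row=5, col=2)
  west (west): (row=5, col=2) -> (row=5, col=1)
  west (west): blocked, stay at (row=5, col=1)
  south (south): (row=5, col=1) -> (row=6, col=1)
  north (north): (row=6, col=1) -> (row=5, col=1)
  east (east): (row=5, col=1) -> (row=5, col=2)
  north (north): (row=5, col=2) -> (row=4, col=2)
  west (west): (row=4, col=2) -> (row=4, col=1)
  west (west): blocked, stay at (row=4, col=1)
Final: (row=4, col=1)

Answer: Final position: (row=4, col=1)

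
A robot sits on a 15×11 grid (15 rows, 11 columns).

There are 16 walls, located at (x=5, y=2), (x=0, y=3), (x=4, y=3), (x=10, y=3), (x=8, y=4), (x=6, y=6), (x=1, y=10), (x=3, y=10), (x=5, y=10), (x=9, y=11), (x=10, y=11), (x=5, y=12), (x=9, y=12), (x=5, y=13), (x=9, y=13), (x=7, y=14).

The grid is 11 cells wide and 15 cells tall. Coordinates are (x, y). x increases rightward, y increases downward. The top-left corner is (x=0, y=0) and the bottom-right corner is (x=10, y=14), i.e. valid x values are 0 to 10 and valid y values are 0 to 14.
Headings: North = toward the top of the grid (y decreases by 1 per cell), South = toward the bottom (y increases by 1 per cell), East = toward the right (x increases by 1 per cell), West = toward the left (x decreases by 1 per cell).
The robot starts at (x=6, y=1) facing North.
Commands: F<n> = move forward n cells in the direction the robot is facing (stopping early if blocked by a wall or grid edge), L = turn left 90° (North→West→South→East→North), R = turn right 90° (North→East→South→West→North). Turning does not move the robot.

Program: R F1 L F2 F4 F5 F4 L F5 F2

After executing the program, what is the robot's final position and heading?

Answer: Final position: (x=0, y=0), facing West

Derivation:
Start: (x=6, y=1), facing North
  R: turn right, now facing East
  F1: move forward 1, now at (x=7, y=1)
  L: turn left, now facing North
  F2: move forward 1/2 (blocked), now at (x=7, y=0)
  F4: move forward 0/4 (blocked), now at (x=7, y=0)
  F5: move forward 0/5 (blocked), now at (x=7, y=0)
  F4: move forward 0/4 (blocked), now at (x=7, y=0)
  L: turn left, now facing West
  F5: move forward 5, now at (x=2, y=0)
  F2: move forward 2, now at (x=0, y=0)
Final: (x=0, y=0), facing West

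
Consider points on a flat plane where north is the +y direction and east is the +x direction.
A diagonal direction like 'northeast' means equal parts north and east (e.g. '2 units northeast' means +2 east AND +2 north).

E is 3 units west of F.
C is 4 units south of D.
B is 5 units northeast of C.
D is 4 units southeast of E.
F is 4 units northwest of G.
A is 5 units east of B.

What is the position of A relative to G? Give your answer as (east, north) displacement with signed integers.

Place G at the origin (east=0, north=0).
  F is 4 units northwest of G: delta (east=-4, north=+4); F at (east=-4, north=4).
  E is 3 units west of F: delta (east=-3, north=+0); E at (east=-7, north=4).
  D is 4 units southeast of E: delta (east=+4, north=-4); D at (east=-3, north=0).
  C is 4 units south of D: delta (east=+0, north=-4); C at (east=-3, north=-4).
  B is 5 units northeast of C: delta (east=+5, north=+5); B at (east=2, north=1).
  A is 5 units east of B: delta (east=+5, north=+0); A at (east=7, north=1).
Therefore A relative to G: (east=7, north=1).

Answer: A is at (east=7, north=1) relative to G.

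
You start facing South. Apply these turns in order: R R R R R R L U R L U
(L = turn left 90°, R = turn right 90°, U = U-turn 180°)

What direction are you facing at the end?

Start: South
  R (right (90° clockwise)) -> West
  R (right (90° clockwise)) -> North
  R (right (90° clockwise)) -> East
  R (right (90° clockwise)) -> South
  R (right (90° clockwise)) -> West
  R (right (90° clockwise)) -> North
  L (left (90° counter-clockwise)) -> West
  U (U-turn (180°)) -> East
  R (right (90° clockwise)) -> South
  L (left (90° counter-clockwise)) -> East
  U (U-turn (180°)) -> West
Final: West

Answer: Final heading: West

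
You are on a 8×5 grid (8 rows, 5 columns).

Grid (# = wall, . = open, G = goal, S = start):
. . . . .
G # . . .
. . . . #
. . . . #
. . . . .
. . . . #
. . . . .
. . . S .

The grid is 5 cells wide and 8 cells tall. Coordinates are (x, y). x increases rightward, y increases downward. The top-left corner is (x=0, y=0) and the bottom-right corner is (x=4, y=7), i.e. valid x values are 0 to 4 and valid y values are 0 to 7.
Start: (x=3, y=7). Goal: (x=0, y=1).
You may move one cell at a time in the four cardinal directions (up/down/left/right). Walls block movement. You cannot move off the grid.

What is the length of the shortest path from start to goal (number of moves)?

BFS from (x=3, y=7) until reaching (x=0, y=1):
  Distance 0: (x=3, y=7)
  Distance 1: (x=3, y=6), (x=2, y=7), (x=4, y=7)
  Distance 2: (x=3, y=5), (x=2, y=6), (x=4, y=6), (x=1, y=7)
  Distance 3: (x=3, y=4), (x=2, y=5), (x=1, y=6), (x=0, y=7)
  Distance 4: (x=3, y=3), (x=2, y=4), (x=4, y=4), (x=1, y=5), (x=0, y=6)
  Distance 5: (x=3, y=2), (x=2, y=3), (x=1, y=4), (x=0, y=5)
  Distance 6: (x=3, y=1), (x=2, y=2), (x=1, y=3), (x=0, y=4)
  Distance 7: (x=3, y=0), (x=2, y=1), (x=4, y=1), (x=1, y=2), (x=0, y=3)
  Distance 8: (x=2, y=0), (x=4, y=0), (x=0, y=2)
  Distance 9: (x=1, y=0), (x=0, y=1)  <- goal reached here
One shortest path (9 moves): (x=3, y=7) -> (x=2, y=7) -> (x=1, y=7) -> (x=0, y=7) -> (x=0, y=6) -> (x=0, y=5) -> (x=0, y=4) -> (x=0, y=3) -> (x=0, y=2) -> (x=0, y=1)

Answer: Shortest path length: 9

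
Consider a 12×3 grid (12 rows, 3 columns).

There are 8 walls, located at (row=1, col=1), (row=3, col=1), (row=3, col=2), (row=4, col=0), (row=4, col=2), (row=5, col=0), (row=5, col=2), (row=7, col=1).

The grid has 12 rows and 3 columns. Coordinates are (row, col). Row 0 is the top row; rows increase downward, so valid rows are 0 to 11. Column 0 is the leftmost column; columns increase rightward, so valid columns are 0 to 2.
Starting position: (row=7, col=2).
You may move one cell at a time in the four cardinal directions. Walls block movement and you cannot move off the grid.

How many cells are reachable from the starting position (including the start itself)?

Answer: Reachable cells: 19

Derivation:
BFS flood-fill from (row=7, col=2):
  Distance 0: (row=7, col=2)
  Distance 1: (row=6, col=2), (row=8, col=2)
  Distance 2: (row=6, col=1), (row=8, col=1), (row=9, col=2)
  Distance 3: (row=5, col=1), (row=6, col=0), (row=8, col=0), (row=9, col=1), (row=10, col=2)
  Distance 4: (row=4, col=1), (row=7, col=0), (row=9, col=0), (row=10, col=1), (row=11, col=2)
  Distance 5: (row=10, col=0), (row=11, col=1)
  Distance 6: (row=11, col=0)
Total reachable: 19 (grid has 28 open cells total)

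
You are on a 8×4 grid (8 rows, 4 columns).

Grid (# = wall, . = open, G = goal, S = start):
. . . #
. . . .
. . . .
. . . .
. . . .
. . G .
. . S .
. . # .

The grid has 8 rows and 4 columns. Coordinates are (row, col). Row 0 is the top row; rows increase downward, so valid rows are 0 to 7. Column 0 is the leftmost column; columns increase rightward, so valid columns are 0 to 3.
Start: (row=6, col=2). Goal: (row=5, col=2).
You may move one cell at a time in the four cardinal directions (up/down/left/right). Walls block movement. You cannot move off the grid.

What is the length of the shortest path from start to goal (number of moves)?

Answer: Shortest path length: 1

Derivation:
BFS from (row=6, col=2) until reaching (row=5, col=2):
  Distance 0: (row=6, col=2)
  Distance 1: (row=5, col=2), (row=6, col=1), (row=6, col=3)  <- goal reached here
One shortest path (1 moves): (row=6, col=2) -> (row=5, col=2)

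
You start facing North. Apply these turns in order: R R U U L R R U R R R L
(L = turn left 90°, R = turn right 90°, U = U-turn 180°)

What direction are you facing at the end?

Answer: Final heading: West

Derivation:
Start: North
  R (right (90° clockwise)) -> East
  R (right (90° clockwise)) -> South
  U (U-turn (180°)) -> North
  U (U-turn (180°)) -> South
  L (left (90° counter-clockwise)) -> East
  R (right (90° clockwise)) -> South
  R (right (90° clockwise)) -> West
  U (U-turn (180°)) -> East
  R (right (90° clockwise)) -> South
  R (right (90° clockwise)) -> West
  R (right (90° clockwise)) -> North
  L (left (90° counter-clockwise)) -> West
Final: West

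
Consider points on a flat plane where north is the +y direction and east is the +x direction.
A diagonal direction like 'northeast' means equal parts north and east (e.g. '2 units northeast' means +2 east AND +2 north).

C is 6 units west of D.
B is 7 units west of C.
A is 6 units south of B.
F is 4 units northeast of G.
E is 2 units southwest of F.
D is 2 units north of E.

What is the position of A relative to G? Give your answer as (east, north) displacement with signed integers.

Answer: A is at (east=-11, north=-2) relative to G.

Derivation:
Place G at the origin (east=0, north=0).
  F is 4 units northeast of G: delta (east=+4, north=+4); F at (east=4, north=4).
  E is 2 units southwest of F: delta (east=-2, north=-2); E at (east=2, north=2).
  D is 2 units north of E: delta (east=+0, north=+2); D at (east=2, north=4).
  C is 6 units west of D: delta (east=-6, north=+0); C at (east=-4, north=4).
  B is 7 units west of C: delta (east=-7, north=+0); B at (east=-11, north=4).
  A is 6 units south of B: delta (east=+0, north=-6); A at (east=-11, north=-2).
Therefore A relative to G: (east=-11, north=-2).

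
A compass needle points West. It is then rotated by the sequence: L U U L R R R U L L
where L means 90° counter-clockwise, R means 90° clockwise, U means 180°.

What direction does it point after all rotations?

Answer: Final heading: North

Derivation:
Start: West
  L (left (90° counter-clockwise)) -> South
  U (U-turn (180°)) -> North
  U (U-turn (180°)) -> South
  L (left (90° counter-clockwise)) -> East
  R (right (90° clockwise)) -> South
  R (right (90° clockwise)) -> West
  R (right (90° clockwise)) -> North
  U (U-turn (180°)) -> South
  L (left (90° counter-clockwise)) -> East
  L (left (90° counter-clockwise)) -> North
Final: North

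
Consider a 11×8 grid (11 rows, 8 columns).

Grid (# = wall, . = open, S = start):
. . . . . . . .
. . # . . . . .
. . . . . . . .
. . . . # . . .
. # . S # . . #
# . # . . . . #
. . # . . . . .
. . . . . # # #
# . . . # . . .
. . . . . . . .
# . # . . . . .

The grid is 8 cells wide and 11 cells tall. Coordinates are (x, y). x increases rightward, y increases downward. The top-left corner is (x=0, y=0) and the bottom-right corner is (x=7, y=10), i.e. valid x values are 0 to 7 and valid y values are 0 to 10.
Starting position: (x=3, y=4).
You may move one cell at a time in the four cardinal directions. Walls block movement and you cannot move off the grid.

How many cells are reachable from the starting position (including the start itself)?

BFS flood-fill from (x=3, y=4):
  Distance 0: (x=3, y=4)
  Distance 1: (x=3, y=3), (x=2, y=4), (x=3, y=5)
  Distance 2: (x=3, y=2), (x=2, y=3), (x=4, y=5), (x=3, y=6)
  Distance 3: (x=3, y=1), (x=2, y=2), (x=4, y=2), (x=1, y=3), (x=5, y=5), (x=4, y=6), (x=3, y=7)
  Distance 4: (x=3, y=0), (x=4, y=1), (x=1, y=2), (x=5, y=2), (x=0, y=3), (x=5, y=4), (x=6, y=5), (x=5, y=6), (x=2, y=7), (x=4, y=7), (x=3, y=8)
  Distance 5: (x=2, y=0), (x=4, y=0), (x=1, y=1), (x=5, y=1), (x=0, y=2), (x=6, y=2), (x=5, y=3), (x=0, y=4), (x=6, y=4), (x=6, y=6), (x=1, y=7), (x=2, y=8), (x=3, y=9)
  Distance 6: (x=1, y=0), (x=5, y=0), (x=0, y=1), (x=6, y=1), (x=7, y=2), (x=6, y=3), (x=1, y=6), (x=7, y=6), (x=0, y=7), (x=1, y=8), (x=2, y=9), (x=4, y=9), (x=3, y=10)
  Distance 7: (x=0, y=0), (x=6, y=0), (x=7, y=1), (x=7, y=3), (x=1, y=5), (x=0, y=6), (x=1, y=9), (x=5, y=9), (x=4, y=10)
  Distance 8: (x=7, y=0), (x=5, y=8), (x=0, y=9), (x=6, y=9), (x=1, y=10), (x=5, y=10)
  Distance 9: (x=6, y=8), (x=7, y=9), (x=6, y=10)
  Distance 10: (x=7, y=8), (x=7, y=10)
Total reachable: 72 (grid has 72 open cells total)

Answer: Reachable cells: 72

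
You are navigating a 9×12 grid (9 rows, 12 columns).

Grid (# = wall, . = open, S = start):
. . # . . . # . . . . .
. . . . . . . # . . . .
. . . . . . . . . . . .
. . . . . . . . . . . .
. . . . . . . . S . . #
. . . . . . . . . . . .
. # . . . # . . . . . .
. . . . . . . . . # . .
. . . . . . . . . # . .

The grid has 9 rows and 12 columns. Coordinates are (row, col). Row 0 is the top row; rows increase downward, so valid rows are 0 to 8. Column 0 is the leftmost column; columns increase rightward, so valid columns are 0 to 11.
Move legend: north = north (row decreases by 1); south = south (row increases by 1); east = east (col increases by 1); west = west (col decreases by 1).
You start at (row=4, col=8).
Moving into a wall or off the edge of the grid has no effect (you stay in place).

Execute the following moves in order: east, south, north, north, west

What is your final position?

Start: (row=4, col=8)
  east (east): (row=4, col=8) -> (row=4, col=9)
  south (south): (row=4, col=9) -> (row=5, col=9)
  north (north): (row=5, col=9) -> (row=4, col=9)
  north (north): (row=4, col=9) -> (row=3, col=9)
  west (west): (row=3, col=9) -> (row=3, col=8)
Final: (row=3, col=8)

Answer: Final position: (row=3, col=8)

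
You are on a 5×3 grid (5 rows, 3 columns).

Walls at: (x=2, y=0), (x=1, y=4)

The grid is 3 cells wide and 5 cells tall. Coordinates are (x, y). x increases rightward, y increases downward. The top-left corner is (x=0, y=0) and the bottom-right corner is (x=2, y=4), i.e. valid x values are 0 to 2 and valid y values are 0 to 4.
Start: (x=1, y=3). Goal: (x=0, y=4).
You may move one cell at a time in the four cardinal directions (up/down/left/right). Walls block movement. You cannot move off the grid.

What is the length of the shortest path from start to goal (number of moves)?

BFS from (x=1, y=3) until reaching (x=0, y=4):
  Distance 0: (x=1, y=3)
  Distance 1: (x=1, y=2), (x=0, y=3), (x=2, y=3)
  Distance 2: (x=1, y=1), (x=0, y=2), (x=2, y=2), (x=0, y=4), (x=2, y=4)  <- goal reached here
One shortest path (2 moves): (x=1, y=3) -> (x=0, y=3) -> (x=0, y=4)

Answer: Shortest path length: 2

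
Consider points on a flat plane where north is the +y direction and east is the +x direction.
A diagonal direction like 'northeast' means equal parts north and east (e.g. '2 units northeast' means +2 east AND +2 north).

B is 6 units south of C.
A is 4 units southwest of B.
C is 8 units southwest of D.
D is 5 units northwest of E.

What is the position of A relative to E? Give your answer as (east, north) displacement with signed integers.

Answer: A is at (east=-17, north=-13) relative to E.

Derivation:
Place E at the origin (east=0, north=0).
  D is 5 units northwest of E: delta (east=-5, north=+5); D at (east=-5, north=5).
  C is 8 units southwest of D: delta (east=-8, north=-8); C at (east=-13, north=-3).
  B is 6 units south of C: delta (east=+0, north=-6); B at (east=-13, north=-9).
  A is 4 units southwest of B: delta (east=-4, north=-4); A at (east=-17, north=-13).
Therefore A relative to E: (east=-17, north=-13).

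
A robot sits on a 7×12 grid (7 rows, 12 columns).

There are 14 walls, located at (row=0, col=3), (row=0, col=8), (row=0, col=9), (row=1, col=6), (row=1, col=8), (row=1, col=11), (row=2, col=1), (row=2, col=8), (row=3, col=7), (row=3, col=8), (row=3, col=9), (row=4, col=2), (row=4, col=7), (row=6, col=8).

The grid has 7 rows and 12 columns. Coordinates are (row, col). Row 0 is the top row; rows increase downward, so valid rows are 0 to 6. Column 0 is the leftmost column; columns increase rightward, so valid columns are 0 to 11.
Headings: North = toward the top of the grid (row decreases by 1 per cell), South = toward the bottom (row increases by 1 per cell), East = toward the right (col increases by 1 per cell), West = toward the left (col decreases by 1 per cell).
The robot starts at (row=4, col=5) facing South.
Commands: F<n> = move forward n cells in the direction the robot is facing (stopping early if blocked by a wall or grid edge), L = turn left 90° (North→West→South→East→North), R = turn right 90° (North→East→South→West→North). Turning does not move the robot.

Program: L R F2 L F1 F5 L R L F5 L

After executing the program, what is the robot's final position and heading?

Start: (row=4, col=5), facing South
  L: turn left, now facing East
  R: turn right, now facing South
  F2: move forward 2, now at (row=6, col=5)
  L: turn left, now facing East
  F1: move forward 1, now at (row=6, col=6)
  F5: move forward 1/5 (blocked), now at (row=6, col=7)
  L: turn left, now facing North
  R: turn right, now facing East
  L: turn left, now facing North
  F5: move forward 1/5 (blocked), now at (row=5, col=7)
  L: turn left, now facing West
Final: (row=5, col=7), facing West

Answer: Final position: (row=5, col=7), facing West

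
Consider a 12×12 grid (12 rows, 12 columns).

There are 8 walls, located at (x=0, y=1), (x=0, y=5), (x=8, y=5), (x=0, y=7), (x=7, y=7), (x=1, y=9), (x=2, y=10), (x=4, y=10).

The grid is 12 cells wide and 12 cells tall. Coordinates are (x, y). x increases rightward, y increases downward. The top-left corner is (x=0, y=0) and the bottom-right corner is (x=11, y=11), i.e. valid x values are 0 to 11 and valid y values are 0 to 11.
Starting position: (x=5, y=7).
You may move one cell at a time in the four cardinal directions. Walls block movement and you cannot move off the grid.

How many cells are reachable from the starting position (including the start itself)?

BFS flood-fill from (x=5, y=7):
  Distance 0: (x=5, y=7)
  Distance 1: (x=5, y=6), (x=4, y=7), (x=6, y=7), (x=5, y=8)
  Distance 2: (x=5, y=5), (x=4, y=6), (x=6, y=6), (x=3, y=7), (x=4, y=8), (x=6, y=8), (x=5, y=9)
  Distance 3: (x=5, y=4), (x=4, y=5), (x=6, y=5), (x=3, y=6), (x=7, y=6), (x=2, y=7), (x=3, y=8), (x=7, y=8), (x=4, y=9), (x=6, y=9), (x=5, y=10)
  Distance 4: (x=5, y=3), (x=4, y=4), (x=6, y=4), (x=3, y=5), (x=7, y=5), (x=2, y=6), (x=8, y=6), (x=1, y=7), (x=2, y=8), (x=8, y=8), (x=3, y=9), (x=7, y=9), (x=6, y=10), (x=5, y=11)
  Distance 5: (x=5, y=2), (x=4, y=3), (x=6, y=3), (x=3, y=4), (x=7, y=4), (x=2, y=5), (x=1, y=6), (x=9, y=6), (x=8, y=7), (x=1, y=8), (x=9, y=8), (x=2, y=9), (x=8, y=9), (x=3, y=10), (x=7, y=10), (x=4, y=11), (x=6, y=11)
  Distance 6: (x=5, y=1), (x=4, y=2), (x=6, y=2), (x=3, y=3), (x=7, y=3), (x=2, y=4), (x=8, y=4), (x=1, y=5), (x=9, y=5), (x=0, y=6), (x=10, y=6), (x=9, y=7), (x=0, y=8), (x=10, y=8), (x=9, y=9), (x=8, y=10), (x=3, y=11), (x=7, y=11)
  Distance 7: (x=5, y=0), (x=4, y=1), (x=6, y=1), (x=3, y=2), (x=7, y=2), (x=2, y=3), (x=8, y=3), (x=1, y=4), (x=9, y=4), (x=10, y=5), (x=11, y=6), (x=10, y=7), (x=11, y=8), (x=0, y=9), (x=10, y=9), (x=9, y=10), (x=2, y=11), (x=8, y=11)
  Distance 8: (x=4, y=0), (x=6, y=0), (x=3, y=1), (x=7, y=1), (x=2, y=2), (x=8, y=2), (x=1, y=3), (x=9, y=3), (x=0, y=4), (x=10, y=4), (x=11, y=5), (x=11, y=7), (x=11, y=9), (x=0, y=10), (x=10, y=10), (x=1, y=11), (x=9, y=11)
  Distance 9: (x=3, y=0), (x=7, y=0), (x=2, y=1), (x=8, y=1), (x=1, y=2), (x=9, y=2), (x=0, y=3), (x=10, y=3), (x=11, y=4), (x=1, y=10), (x=11, y=10), (x=0, y=11), (x=10, y=11)
  Distance 10: (x=2, y=0), (x=8, y=0), (x=1, y=1), (x=9, y=1), (x=0, y=2), (x=10, y=2), (x=11, y=3), (x=11, y=11)
  Distance 11: (x=1, y=0), (x=9, y=0), (x=10, y=1), (x=11, y=2)
  Distance 12: (x=0, y=0), (x=10, y=0), (x=11, y=1)
  Distance 13: (x=11, y=0)
Total reachable: 136 (grid has 136 open cells total)

Answer: Reachable cells: 136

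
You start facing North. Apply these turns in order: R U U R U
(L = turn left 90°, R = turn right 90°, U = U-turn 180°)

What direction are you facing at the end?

Answer: Final heading: North

Derivation:
Start: North
  R (right (90° clockwise)) -> East
  U (U-turn (180°)) -> West
  U (U-turn (180°)) -> East
  R (right (90° clockwise)) -> South
  U (U-turn (180°)) -> North
Final: North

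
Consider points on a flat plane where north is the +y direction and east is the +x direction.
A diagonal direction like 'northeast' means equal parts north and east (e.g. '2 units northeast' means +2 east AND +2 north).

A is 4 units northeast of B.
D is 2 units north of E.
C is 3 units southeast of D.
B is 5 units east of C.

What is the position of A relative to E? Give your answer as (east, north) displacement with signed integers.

Place E at the origin (east=0, north=0).
  D is 2 units north of E: delta (east=+0, north=+2); D at (east=0, north=2).
  C is 3 units southeast of D: delta (east=+3, north=-3); C at (east=3, north=-1).
  B is 5 units east of C: delta (east=+5, north=+0); B at (east=8, north=-1).
  A is 4 units northeast of B: delta (east=+4, north=+4); A at (east=12, north=3).
Therefore A relative to E: (east=12, north=3).

Answer: A is at (east=12, north=3) relative to E.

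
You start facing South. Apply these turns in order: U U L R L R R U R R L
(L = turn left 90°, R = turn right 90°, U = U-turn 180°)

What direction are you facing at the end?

Answer: Final heading: South

Derivation:
Start: South
  U (U-turn (180°)) -> North
  U (U-turn (180°)) -> South
  L (left (90° counter-clockwise)) -> East
  R (right (90° clockwise)) -> South
  L (left (90° counter-clockwise)) -> East
  R (right (90° clockwise)) -> South
  R (right (90° clockwise)) -> West
  U (U-turn (180°)) -> East
  R (right (90° clockwise)) -> South
  R (right (90° clockwise)) -> West
  L (left (90° counter-clockwise)) -> South
Final: South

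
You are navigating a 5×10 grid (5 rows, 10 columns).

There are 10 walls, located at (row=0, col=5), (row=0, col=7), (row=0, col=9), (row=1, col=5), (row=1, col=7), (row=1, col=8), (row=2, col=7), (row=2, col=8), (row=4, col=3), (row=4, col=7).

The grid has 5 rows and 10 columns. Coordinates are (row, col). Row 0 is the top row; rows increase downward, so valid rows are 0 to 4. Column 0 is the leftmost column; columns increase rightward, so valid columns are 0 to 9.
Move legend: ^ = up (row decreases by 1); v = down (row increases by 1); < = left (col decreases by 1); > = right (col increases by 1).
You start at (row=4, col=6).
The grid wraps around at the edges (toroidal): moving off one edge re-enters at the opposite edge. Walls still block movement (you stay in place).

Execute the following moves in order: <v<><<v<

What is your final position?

Start: (row=4, col=6)
  < (left): (row=4, col=6) -> (row=4, col=5)
  v (down): blocked, stay at (row=4, col=5)
  < (left): (row=4, col=5) -> (row=4, col=4)
  > (right): (row=4, col=4) -> (row=4, col=5)
  < (left): (row=4, col=5) -> (row=4, col=4)
  < (left): blocked, stay at (row=4, col=4)
  v (down): (row=4, col=4) -> (row=0, col=4)
  < (left): (row=0, col=4) -> (row=0, col=3)
Final: (row=0, col=3)

Answer: Final position: (row=0, col=3)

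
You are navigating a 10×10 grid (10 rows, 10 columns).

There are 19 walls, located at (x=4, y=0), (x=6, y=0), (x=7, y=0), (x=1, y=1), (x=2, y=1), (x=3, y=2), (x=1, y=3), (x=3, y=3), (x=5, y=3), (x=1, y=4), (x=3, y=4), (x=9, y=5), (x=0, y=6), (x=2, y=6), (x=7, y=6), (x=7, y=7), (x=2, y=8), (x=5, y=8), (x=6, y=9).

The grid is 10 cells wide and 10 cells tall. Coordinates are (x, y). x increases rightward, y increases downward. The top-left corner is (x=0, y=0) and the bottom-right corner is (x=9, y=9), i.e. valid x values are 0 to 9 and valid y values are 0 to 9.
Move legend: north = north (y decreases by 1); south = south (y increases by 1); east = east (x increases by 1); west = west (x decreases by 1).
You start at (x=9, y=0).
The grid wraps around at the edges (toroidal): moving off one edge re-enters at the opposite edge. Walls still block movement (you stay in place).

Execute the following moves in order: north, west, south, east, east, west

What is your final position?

Start: (x=9, y=0)
  north (north): (x=9, y=0) -> (x=9, y=9)
  west (west): (x=9, y=9) -> (x=8, y=9)
  south (south): (x=8, y=9) -> (x=8, y=0)
  east (east): (x=8, y=0) -> (x=9, y=0)
  east (east): (x=9, y=0) -> (x=0, y=0)
  west (west): (x=0, y=0) -> (x=9, y=0)
Final: (x=9, y=0)

Answer: Final position: (x=9, y=0)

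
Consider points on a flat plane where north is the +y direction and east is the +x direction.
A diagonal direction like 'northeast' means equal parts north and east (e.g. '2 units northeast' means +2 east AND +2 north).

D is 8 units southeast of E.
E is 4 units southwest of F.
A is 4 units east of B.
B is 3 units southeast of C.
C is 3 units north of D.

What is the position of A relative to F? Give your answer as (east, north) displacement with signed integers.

Place F at the origin (east=0, north=0).
  E is 4 units southwest of F: delta (east=-4, north=-4); E at (east=-4, north=-4).
  D is 8 units southeast of E: delta (east=+8, north=-8); D at (east=4, north=-12).
  C is 3 units north of D: delta (east=+0, north=+3); C at (east=4, north=-9).
  B is 3 units southeast of C: delta (east=+3, north=-3); B at (east=7, north=-12).
  A is 4 units east of B: delta (east=+4, north=+0); A at (east=11, north=-12).
Therefore A relative to F: (east=11, north=-12).

Answer: A is at (east=11, north=-12) relative to F.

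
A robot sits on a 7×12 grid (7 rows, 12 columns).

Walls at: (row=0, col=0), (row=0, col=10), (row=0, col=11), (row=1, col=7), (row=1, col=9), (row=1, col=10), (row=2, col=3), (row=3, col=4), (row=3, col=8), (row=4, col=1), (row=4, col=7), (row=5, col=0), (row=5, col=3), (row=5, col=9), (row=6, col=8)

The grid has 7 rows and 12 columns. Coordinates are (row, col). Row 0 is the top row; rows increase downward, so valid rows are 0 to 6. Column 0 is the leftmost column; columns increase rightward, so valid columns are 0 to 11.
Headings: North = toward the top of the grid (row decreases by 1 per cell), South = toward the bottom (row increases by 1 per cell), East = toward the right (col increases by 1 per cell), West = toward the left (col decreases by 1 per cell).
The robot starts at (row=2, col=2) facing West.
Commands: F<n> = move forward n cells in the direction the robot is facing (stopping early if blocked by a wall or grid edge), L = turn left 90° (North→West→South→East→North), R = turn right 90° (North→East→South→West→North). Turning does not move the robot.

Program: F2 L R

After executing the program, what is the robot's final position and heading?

Start: (row=2, col=2), facing West
  F2: move forward 2, now at (row=2, col=0)
  L: turn left, now facing South
  R: turn right, now facing West
Final: (row=2, col=0), facing West

Answer: Final position: (row=2, col=0), facing West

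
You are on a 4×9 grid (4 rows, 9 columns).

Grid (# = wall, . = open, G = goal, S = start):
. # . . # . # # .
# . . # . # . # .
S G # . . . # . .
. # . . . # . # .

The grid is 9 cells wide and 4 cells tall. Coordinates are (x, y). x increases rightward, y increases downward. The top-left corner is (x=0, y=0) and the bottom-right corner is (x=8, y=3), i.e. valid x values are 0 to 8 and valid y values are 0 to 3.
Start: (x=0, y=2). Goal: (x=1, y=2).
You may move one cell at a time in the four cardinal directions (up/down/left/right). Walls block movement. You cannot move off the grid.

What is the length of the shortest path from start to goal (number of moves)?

Answer: Shortest path length: 1

Derivation:
BFS from (x=0, y=2) until reaching (x=1, y=2):
  Distance 0: (x=0, y=2)
  Distance 1: (x=1, y=2), (x=0, y=3)  <- goal reached here
One shortest path (1 moves): (x=0, y=2) -> (x=1, y=2)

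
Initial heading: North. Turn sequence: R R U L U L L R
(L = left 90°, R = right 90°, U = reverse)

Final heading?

Start: North
  R (right (90° clockwise)) -> East
  R (right (90° clockwise)) -> South
  U (U-turn (180°)) -> North
  L (left (90° counter-clockwise)) -> West
  U (U-turn (180°)) -> East
  L (left (90° counter-clockwise)) -> North
  L (left (90° counter-clockwise)) -> West
  R (right (90° clockwise)) -> North
Final: North

Answer: Final heading: North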